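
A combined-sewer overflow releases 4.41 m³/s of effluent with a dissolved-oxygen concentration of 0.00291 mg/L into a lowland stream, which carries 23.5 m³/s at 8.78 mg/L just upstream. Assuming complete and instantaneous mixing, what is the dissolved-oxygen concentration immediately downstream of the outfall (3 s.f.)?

7.39 mg/L

Flow-weighted mixing: C = (Q_r C_r + Q_w C_w)/(Q_r + Q_w)
= (23.5×8.78 + 4.41×0.00291)/(23.5 + 4.41) = 206.3/27.91 = 7.393 mg/L.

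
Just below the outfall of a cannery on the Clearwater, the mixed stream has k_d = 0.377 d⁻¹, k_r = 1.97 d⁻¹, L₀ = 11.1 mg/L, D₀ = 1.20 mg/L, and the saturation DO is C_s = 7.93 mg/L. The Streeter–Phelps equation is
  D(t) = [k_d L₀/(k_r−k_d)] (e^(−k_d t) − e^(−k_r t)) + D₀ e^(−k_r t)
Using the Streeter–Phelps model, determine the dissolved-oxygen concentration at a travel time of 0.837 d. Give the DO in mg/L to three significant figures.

k_d L₀/(k_r−k_d) = 0.377×11.1/(1.97−0.377) = 4.185/1.593 = 2.627 mg/L.
e^(−k_d t) = e^(−0.377×0.8370) = 0.7294; e^(−k_r t) = e^(−1.97×0.8370) = 0.1923.
D = 2.627 × (0.7294 − 0.1923) + 1.20 × 0.1923 = 1.411 + 0.2307 = 1.642 mg/L.
DO = C_s − D = 7.93 − 1.642 = 6.288 mg/L.

DO ≈ 6.29 mg/L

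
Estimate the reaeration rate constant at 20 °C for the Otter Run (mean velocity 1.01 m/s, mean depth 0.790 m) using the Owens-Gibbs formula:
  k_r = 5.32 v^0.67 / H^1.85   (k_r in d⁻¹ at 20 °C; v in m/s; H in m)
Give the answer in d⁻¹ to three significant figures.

k_r ≈ 8.28 d⁻¹

k_r = 5.32 × 1.01^0.67 / 0.790^1.85 = 5.32 × 1.007 / 0.6466 = 8.283 d⁻¹.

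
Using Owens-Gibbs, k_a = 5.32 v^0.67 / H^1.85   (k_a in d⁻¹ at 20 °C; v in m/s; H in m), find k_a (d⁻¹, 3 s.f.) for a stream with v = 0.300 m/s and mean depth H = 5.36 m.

k_a = 5.32 × 0.300^0.67 / 5.36^1.85 = 5.32 × 0.4463 / 22.33 = 0.1063 d⁻¹.

k_a ≈ 0.106 d⁻¹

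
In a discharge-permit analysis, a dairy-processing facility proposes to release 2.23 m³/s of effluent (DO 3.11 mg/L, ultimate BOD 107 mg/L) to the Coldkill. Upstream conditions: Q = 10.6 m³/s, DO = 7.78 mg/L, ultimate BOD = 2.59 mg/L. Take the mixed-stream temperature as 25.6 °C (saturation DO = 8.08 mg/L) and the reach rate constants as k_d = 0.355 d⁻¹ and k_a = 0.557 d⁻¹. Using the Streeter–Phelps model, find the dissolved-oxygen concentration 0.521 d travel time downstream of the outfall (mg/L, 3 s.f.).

DO ≈ 4.22 mg/L

Mixed DO = (10.6×7.78 + 2.23×3.11)/(10.6+2.23) = 89.40/12.83 = 6.968 mg/L.
Mixed L₀ = (10.6×2.59 + 2.23×107)/(12.83) = 266.1/12.83 = 20.74 mg/L.
Initial deficit D₀ = C_s − DO₀ = 8.08 − 6.968 = 1.112 mg/L.
D(0.521) = [0.355×20.74/(0.557−0.355)](e^(−0.355×0.521) − e^(−0.557×0.521)) + 1.112 e^(−0.557×0.521)
= 36.44 × (0.8311 − 0.7481) + 1.112 × 0.7481 = 3.858 mg/L.
DO = 8.08 − 3.858 = 4.222 mg/L.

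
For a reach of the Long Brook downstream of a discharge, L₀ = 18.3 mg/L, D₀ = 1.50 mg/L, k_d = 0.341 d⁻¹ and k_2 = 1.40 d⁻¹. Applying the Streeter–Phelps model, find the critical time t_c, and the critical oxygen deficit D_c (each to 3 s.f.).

t_c ≈ 1.06 d; D_c ≈ 3.11 mg/L

t_c = [1/(k_2−k_d)] ln[(k_2/k_d)(1 − D₀(k_2−k_d)/(k_d L₀))]
= [1/(1.40−0.341)] ln[(1.40/0.341)(1 − 1.50×1.059/(0.341×18.3))]
= (1/1.059) ln[4.106 × 0.7454] = 0.9443 × ln(3.060) = 0.9443 × 1.119 = 1.056 d.
L(t_c) = L₀ e^(−k_d t_c) = 18.3 × 0.6975 = 12.77 mg/L, and at the critical point k_2 D_c = k_d L, so D_c = (0.341/1.40) × 12.77 = 3.109 mg/L.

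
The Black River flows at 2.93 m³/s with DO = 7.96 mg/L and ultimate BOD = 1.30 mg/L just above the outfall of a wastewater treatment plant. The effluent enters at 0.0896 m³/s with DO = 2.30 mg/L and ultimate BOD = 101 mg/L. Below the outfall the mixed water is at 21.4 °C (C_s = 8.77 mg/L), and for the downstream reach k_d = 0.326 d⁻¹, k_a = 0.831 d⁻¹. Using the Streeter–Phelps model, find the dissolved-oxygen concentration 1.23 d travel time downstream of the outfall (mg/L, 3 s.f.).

Mixed DO = (2.93×7.96 + 0.0896×2.30)/(2.93+0.0896) = 23.53/3.020 = 7.792 mg/L.
Mixed L₀ = (2.93×1.30 + 0.0896×101)/(3.020) = 12.86/3.020 = 4.258 mg/L.
Initial deficit D₀ = C_s − DO₀ = 8.77 − 7.792 = 0.9779 mg/L.
D(1.23) = [0.326×4.258/(0.831−0.326)](e^(−0.326×1.23) − e^(−0.831×1.23)) + 0.9779 e^(−0.831×1.23)
= 2.749 × (0.6697 − 0.3598) + 0.9779 × 0.3598 = 1.204 mg/L.
DO = 8.77 − 1.204 = 7.566 mg/L.

DO ≈ 7.57 mg/L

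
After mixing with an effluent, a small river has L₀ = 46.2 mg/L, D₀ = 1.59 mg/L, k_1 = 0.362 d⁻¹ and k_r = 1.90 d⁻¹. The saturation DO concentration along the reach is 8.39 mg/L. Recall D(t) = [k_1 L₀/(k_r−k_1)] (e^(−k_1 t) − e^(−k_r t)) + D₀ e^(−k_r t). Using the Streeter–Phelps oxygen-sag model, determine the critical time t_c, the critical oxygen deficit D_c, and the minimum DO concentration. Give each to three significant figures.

t_c ≈ 0.975 d; D_c ≈ 6.18 mg/L; min DO ≈ 2.21 mg/L

At the critical point dD/dt = 0, so k_1 L₀ e^(−k_1 t) = k_r D. Substituting D(t) from the Streeter–Phelps equation and solving for t gives
t_c = ln[(k_r/k_1)(1 − D₀(k_r−k_1)/(k_1 L₀))] / (k_r−k_1).
Here k_r−k_1 = 1.538 d⁻¹ and 1 − D₀(k_r−k_1)/(k_1 L₀) = 1 − 1.59×1.538/(0.362×46.2) = 0.8538, so
t_c = ln(5.249 × 0.8538) / 1.538 = 1.500 / 1.538 = 0.9752 d.
D_c = (k_1/k_r) L₀ e^(−k_1 t_c) = (0.362/1.90) × 46.2 × e^(−0.362×0.9752) = 0.1905 × 46.2 × 0.7026 = 6.184 mg/L.
Minimum DO = C_s − D_c = 8.39 − 6.184 = 2.206 mg/L.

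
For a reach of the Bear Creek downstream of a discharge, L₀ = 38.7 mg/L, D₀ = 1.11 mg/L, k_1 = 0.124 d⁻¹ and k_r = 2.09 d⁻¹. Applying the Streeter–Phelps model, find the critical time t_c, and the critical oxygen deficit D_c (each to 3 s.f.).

At the critical point dD/dt = 0, so k_1 L₀ e^(−k_1 t) = k_r D. Substituting D(t) from the Streeter–Phelps equation and solving for t gives
t_c = ln[(k_r/k_1)(1 − D₀(k_r−k_1)/(k_1 L₀))] / (k_r−k_1).
Here k_r−k_1 = 1.966 d⁻¹ and 1 − D₀(k_r−k_1)/(k_1 L₀) = 1 − 1.11×1.966/(0.124×38.7) = 0.5452, so
t_c = ln(16.85 × 0.5452) / 1.966 = 2.218 / 1.966 = 1.128 d.
D_c = (k_1/k_r) L₀ e^(−k_1 t_c) = (0.124/2.09) × 38.7 × e^(−0.124×1.128) = 0.05933 × 38.7 × 0.8694 = 1.996 mg/L.

t_c ≈ 1.13 d; D_c ≈ 2.00 mg/L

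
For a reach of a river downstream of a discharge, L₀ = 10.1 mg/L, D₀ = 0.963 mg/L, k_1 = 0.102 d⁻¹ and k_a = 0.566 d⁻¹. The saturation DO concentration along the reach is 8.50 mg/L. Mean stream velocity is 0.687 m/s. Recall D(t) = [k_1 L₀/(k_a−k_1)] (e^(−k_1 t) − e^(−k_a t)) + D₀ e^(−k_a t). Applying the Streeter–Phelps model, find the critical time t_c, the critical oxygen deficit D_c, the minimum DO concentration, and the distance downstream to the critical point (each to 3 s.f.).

With k_a/k_1 = 5.549 and 1 − D₀(k_a−k_1)/(k_1 L₀) = 0.5663,
t_c = ln(5.549 × 0.5663) / (0.566 − 0.102) = ln(3.142) / 0.4640 = 1.145/0.4640 = 2.468 d.
L(t_c) = L₀ e^(−k_1 t_c) = 10.1 × 0.7775 = 7.853 mg/L, and at the critical point k_a D_c = k_1 L, so D_c = (0.102/0.566) × 7.853 = 1.415 mg/L.
Minimum DO = C_s − D_c = 8.50 − 1.415 = 7.085 mg/L.
x_c = v t_c = 0.687 m/s × 2.468 d × 86400 s/d = 146500 m ≈ 146 km.

t_c ≈ 2.47 d; D_c ≈ 1.42 mg/L; min DO ≈ 7.08 mg/L; x_c ≈ 146 km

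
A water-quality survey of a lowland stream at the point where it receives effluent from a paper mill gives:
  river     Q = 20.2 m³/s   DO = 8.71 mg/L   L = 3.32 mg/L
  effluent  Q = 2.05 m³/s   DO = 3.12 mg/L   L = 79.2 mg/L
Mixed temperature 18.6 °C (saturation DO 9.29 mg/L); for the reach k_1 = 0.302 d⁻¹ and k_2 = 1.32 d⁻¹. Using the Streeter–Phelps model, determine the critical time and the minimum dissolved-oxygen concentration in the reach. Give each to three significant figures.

Mixed DO = (20.2×8.71 + 2.05×3.12)/(20.2+2.05) = 182.3/22.25 = 8.195 mg/L.
Mixed L₀ = (20.2×3.32 + 2.05×79.2)/(22.25) = 229.4/22.25 = 10.31 mg/L.
Initial deficit D₀ = C_s − DO₀ = 9.29 − 8.195 = 1.095 mg/L.
t_c = (1/1.018) ln[(1.32/0.302)(1 − 1.095×1.018/(0.302×10.31))] = 0.9823 × ln(2.806) = 1.014 d.
D_c = (0.302/1.32) × 10.31 × e^(−0.302×1.014) = 0.2288 × 10.31 × 0.7363 = 1.737 mg/L.
Minimum DO = 9.29 − 1.737 = 7.553 mg/L.

t_c ≈ 1.01 d; minimum DO ≈ 7.55 mg/L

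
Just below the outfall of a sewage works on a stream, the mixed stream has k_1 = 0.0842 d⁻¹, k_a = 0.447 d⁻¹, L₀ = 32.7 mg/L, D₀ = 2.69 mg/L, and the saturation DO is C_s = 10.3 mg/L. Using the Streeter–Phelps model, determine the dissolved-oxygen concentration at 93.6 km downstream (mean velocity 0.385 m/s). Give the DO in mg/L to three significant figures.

DO ≈ 5.70 mg/L

Travel time t = x/v = 93.6 km / (0.385 m/s) = 93600 m / 0.385 m/s = 243100 s = 2.814 d.
k_1 L₀/(k_a−k_1) = 0.0842×32.7/(0.447−0.0842) = 2.753/0.3628 = 7.589 mg/L.
e^(−k_1 t) = e^(−0.0842×2.814) = 0.7890; e^(−k_a t) = e^(−0.447×2.814) = 0.2843.
D = 7.589 × (0.7890 − 0.2843) + 2.69 × 0.2843 = 3.831 + 0.7647 = 4.595 mg/L.
DO = C_s − D = 10.3 − 4.595 = 5.705 mg/L.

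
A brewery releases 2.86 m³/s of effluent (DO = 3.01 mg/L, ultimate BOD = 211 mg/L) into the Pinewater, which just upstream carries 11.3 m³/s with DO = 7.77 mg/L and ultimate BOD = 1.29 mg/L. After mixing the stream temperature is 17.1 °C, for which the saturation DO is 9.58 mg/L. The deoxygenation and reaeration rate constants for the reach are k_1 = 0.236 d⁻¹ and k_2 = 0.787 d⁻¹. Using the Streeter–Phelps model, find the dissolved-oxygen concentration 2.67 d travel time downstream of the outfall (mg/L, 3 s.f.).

Mixed DO = (11.3×7.77 + 2.86×3.01)/(11.3+2.86) = 96.41/14.16 = 6.809 mg/L.
Mixed L₀ = (11.3×1.29 + 2.86×211)/(14.16) = 618.0/14.16 = 43.65 mg/L.
Initial deficit D₀ = C_s − DO₀ = 9.58 − 6.809 = 2.771 mg/L.
D(2.67) = [0.236×43.65/(0.787−0.236)](e^(−0.236×2.67) − e^(−0.787×2.67)) + 2.771 e^(−0.787×2.67)
= 18.69 × (0.5325 − 0.1223) + 2.771 × 0.1223 = 8.008 mg/L.
DO = 9.58 − 8.008 = 1.572 mg/L.

DO ≈ 1.57 mg/L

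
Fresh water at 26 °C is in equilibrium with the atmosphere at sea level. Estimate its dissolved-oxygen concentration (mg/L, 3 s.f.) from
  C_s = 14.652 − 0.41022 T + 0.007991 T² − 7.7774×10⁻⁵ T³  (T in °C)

C_s = 14.652 − 0.41022×26 + 0.007991×26² − 7.7774×10⁻⁵×26³ = 8.021 mg/L.

C_s ≈ 8.02 mg/L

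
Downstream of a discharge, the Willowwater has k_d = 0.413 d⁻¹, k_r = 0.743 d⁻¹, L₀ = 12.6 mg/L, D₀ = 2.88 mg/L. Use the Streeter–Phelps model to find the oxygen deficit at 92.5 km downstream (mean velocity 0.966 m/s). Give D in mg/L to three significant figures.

D ≈ 4.32 mg/L

Travel time t = x/v = 92.5 km / (0.966 m/s) = 92500 m / 0.966 m/s = 95760 s = 1.108 d.
k_d L₀/(k_r−k_d) = 0.413×12.6/(0.743−0.413) = 5.204/0.3300 = 15.77 mg/L.
e^(−k_d t) = e^(−0.413×1.108) = 0.6327; e^(−k_r t) = e^(−0.743×1.108) = 0.4389.
D = 15.77 × (0.6327 − 0.4389) + 2.88 × 0.4389 = 3.056 + 1.264 = 4.320 mg/L.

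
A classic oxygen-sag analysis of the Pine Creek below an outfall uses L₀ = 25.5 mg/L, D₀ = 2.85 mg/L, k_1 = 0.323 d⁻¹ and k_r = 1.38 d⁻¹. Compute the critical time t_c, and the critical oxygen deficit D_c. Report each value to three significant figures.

t_c ≈ 0.943 d; D_c ≈ 4.40 mg/L

With k_r/k_1 = 4.272 and 1 − D₀(k_r−k_1)/(k_1 L₀) = 0.6343,
t_c = ln(4.272 × 0.6343) / (1.38 − 0.323) = ln(2.710) / 1.057 = 0.9969/1.057 = 0.9431 d.
D_c = (k_1/k_r) L₀ e^(−k_1 t_c) = (0.323/1.38) × 25.5 × e^(−0.323×0.9431) = 0.2341 × 25.5 × 0.7374 = 4.401 mg/L.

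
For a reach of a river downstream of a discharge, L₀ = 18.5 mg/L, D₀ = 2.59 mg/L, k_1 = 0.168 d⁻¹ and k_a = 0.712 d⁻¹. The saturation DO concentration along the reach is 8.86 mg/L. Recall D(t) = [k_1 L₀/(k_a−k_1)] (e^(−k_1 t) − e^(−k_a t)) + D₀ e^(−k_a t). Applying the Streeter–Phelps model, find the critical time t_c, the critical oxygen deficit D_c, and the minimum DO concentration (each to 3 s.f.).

With k_a/k_1 = 4.238 and 1 − D₀(k_a−k_1)/(k_1 L₀) = 0.5467,
t_c = ln(4.238 × 0.5467) / (0.712 − 0.168) = ln(2.317) / 0.5440 = 0.8402/0.5440 = 1.544 d.
D_c = (k_1/k_a) L₀ e^(−k_1 t_c) = (0.168/0.712) × 18.5 × e^(−0.168×1.544) = 0.2360 × 18.5 × 0.7715 = 3.368 mg/L.
Minimum DO = C_s − D_c = 8.86 − 3.368 = 5.492 mg/L.

t_c ≈ 1.54 d; D_c ≈ 3.37 mg/L; min DO ≈ 5.49 mg/L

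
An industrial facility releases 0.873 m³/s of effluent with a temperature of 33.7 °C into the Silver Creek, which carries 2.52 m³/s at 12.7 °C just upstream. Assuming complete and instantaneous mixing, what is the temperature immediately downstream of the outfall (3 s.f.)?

Flow-weighted mixing: C = (Q_r C_r + Q_w C_w)/(Q_r + Q_w)
= (2.52×12.7 + 0.873×33.7)/(2.52 + 0.873) = 61.42/3.393 = 18.10 °C.

18.1 °C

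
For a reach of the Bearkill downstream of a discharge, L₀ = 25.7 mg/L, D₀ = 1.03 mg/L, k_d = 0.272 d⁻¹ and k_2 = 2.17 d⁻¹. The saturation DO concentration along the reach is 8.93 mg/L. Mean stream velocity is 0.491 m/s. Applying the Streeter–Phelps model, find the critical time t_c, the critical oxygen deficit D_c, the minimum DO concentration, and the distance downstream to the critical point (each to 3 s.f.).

t_c ≈ 0.921 d; D_c ≈ 2.51 mg/L; min DO ≈ 6.42 mg/L; x_c ≈ 39.1 km

t_c = [1/(k_2−k_d)] ln[(k_2/k_d)(1 − D₀(k_2−k_d)/(k_d L₀))]
= [1/(2.17−0.272)] ln[(2.17/0.272)(1 − 1.03×1.898/(0.272×25.7))]
= (1/1.898) ln[7.978 × 0.7203] = 0.5269 × ln(5.747) = 0.5269 × 1.749 = 0.9213 d.
L(t_c) = L₀ e^(−k_d t_c) = 25.7 × 0.7783 = 20.00 mg/L, and at the critical point k_2 D_c = k_d L, so D_c = (0.272/2.17) × 20.00 = 2.507 mg/L.
Minimum DO = C_s − D_c = 8.93 − 2.507 = 6.423 mg/L.
x_c = v t_c = 0.491 m/s × 0.9213 d × 86400 s/d = 39080 m ≈ 39.1 km.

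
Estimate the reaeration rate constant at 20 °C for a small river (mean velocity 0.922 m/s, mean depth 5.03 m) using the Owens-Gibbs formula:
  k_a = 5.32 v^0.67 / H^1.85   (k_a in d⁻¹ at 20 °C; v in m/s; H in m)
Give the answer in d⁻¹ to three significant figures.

k_a = 5.32 × 0.922^0.67 / 5.03^1.85 = 5.32 × 0.9470 / 19.86 = 0.2537 d⁻¹.

k_a ≈ 0.254 d⁻¹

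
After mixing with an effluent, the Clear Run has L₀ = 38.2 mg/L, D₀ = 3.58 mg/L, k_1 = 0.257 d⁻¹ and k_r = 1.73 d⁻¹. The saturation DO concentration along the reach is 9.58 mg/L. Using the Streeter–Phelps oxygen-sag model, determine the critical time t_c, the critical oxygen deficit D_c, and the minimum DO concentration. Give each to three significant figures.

With k_r/k_1 = 6.732 and 1 − D₀(k_r−k_1)/(k_1 L₀) = 0.4629,
t_c = ln(6.732 × 0.4629) / (1.73 − 0.257) = ln(3.116) / 1.473 = 1.136/1.473 = 0.7715 d.
L(t_c) = L₀ e^(−k_1 t_c) = 38.2 × 0.8201 = 31.33 mg/L, and at the critical point k_r D_c = k_1 L, so D_c = (0.257/1.73) × 31.33 = 4.654 mg/L.
Minimum DO = C_s − D_c = 9.58 − 4.654 = 4.926 mg/L.

t_c ≈ 0.772 d; D_c ≈ 4.65 mg/L; min DO ≈ 4.93 mg/L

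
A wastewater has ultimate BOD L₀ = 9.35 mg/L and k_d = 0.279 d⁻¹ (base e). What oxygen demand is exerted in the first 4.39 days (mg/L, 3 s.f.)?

y_t = L₀(1 − e^(−k_d t)) = 9.35 × (1 − e^(−0.279×4.39))
= 9.35 × (1 − 0.2938) = 9.35 × 0.7062 = 6.603 mg/L.

y ≈ 6.60 mg/L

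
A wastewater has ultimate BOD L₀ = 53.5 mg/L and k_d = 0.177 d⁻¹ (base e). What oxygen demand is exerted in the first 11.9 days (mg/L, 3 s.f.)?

y_t = L₀(1 − e^(−k_d t)) = 53.5 × (1 − e^(−0.177×11.9))
= 53.5 × (1 − 0.1217) = 53.5 × 0.8783 = 46.99 mg/L.

y ≈ 47.0 mg/L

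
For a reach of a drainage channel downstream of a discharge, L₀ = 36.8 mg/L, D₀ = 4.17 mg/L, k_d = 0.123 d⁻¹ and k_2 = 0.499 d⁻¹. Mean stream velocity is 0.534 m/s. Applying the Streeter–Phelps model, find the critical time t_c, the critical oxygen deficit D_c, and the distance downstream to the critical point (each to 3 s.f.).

t_c ≈ 2.59 d; D_c ≈ 6.59 mg/L; x_c ≈ 120 km

t_c = [1/(k_2−k_d)] ln[(k_2/k_d)(1 − D₀(k_2−k_d)/(k_d L₀))]
= [1/(0.499−0.123)] ln[(0.499/0.123)(1 − 4.17×0.3760/(0.123×36.8))]
= (1/0.3760) ln[4.057 × 0.6536] = 2.660 × ln(2.652) = 2.660 × 0.9752 = 2.594 d.
L(t_c) = L₀ e^(−k_d t_c) = 36.8 × 0.7269 = 26.75 mg/L, and at the critical point k_2 D_c = k_d L, so D_c = (0.123/0.499) × 26.75 = 6.593 mg/L.
x_c = v t_c = 0.534 m/s × 2.594 d × 86400 s/d = 119700 m ≈ 120 km.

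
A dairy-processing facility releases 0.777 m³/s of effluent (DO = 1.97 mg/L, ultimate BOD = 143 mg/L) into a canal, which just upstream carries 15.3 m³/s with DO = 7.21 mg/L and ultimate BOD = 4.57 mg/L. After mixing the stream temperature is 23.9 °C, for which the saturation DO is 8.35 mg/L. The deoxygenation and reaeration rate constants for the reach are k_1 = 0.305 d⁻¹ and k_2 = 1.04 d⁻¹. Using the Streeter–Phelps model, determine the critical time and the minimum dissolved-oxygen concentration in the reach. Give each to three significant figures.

t_c ≈ 1.19 d; minimum DO ≈ 6.05 mg/L

Mixed DO = (15.3×7.21 + 0.777×1.97)/(15.3+0.777) = 111.8/16.08 = 6.957 mg/L.
Mixed L₀ = (15.3×4.57 + 0.777×143)/(16.08) = 181.0/16.08 = 11.26 mg/L.
Initial deficit D₀ = C_s − DO₀ = 8.35 − 6.957 = 1.393 mg/L.
t_c = (1/0.7350) ln[(1.04/0.305)(1 − 1.393×0.7350/(0.305×11.26))] = 1.361 × ln(2.393) = 1.187 d.
D_c = (0.305/1.04) × 11.26 × e^(−0.305×1.187) = 0.2933 × 11.26 × 0.6962 = 2.299 mg/L.
Minimum DO = 8.35 − 2.299 = 6.051 mg/L.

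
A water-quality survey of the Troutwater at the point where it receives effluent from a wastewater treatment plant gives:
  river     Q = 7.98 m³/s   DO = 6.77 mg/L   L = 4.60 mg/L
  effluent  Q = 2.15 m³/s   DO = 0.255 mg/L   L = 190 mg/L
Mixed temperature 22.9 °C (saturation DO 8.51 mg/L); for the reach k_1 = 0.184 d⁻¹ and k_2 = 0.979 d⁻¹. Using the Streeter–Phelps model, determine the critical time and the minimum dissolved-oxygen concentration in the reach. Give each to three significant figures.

Mixed DO = (7.98×6.77 + 2.15×0.255)/(7.98+2.15) = 54.57/10.13 = 5.387 mg/L.
Mixed L₀ = (7.98×4.60 + 2.15×190)/(10.13) = 445.2/10.13 = 43.95 mg/L.
Initial deficit D₀ = C_s − DO₀ = 8.51 − 5.387 = 3.123 mg/L.
t_c = (1/0.7950) ln[(0.979/0.184)(1 − 3.123×0.7950/(0.184×43.95))] = 1.258 × ln(3.687) = 1.641 d.
D_c = (0.184/0.979) × 43.95 × e^(−0.184×1.641) = 0.1879 × 43.95 × 0.7393 = 6.107 mg/L.
Minimum DO = 8.51 − 6.107 = 2.403 mg/L.

t_c ≈ 1.64 d; minimum DO ≈ 2.40 mg/L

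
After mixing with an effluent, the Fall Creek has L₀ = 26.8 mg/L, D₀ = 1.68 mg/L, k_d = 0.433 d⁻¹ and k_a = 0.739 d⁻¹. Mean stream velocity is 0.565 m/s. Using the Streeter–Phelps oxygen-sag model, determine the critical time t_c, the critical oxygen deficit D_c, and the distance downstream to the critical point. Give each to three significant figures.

t_c ≈ 1.60 d; D_c ≈ 7.86 mg/L; x_c ≈ 78.0 km

At the critical point dD/dt = 0, so k_d L₀ e^(−k_d t) = k_a D. Substituting D(t) from the Streeter–Phelps equation and solving for t gives
t_c = ln[(k_a/k_d)(1 − D₀(k_a−k_d)/(k_d L₀))] / (k_a−k_d).
Here k_a−k_d = 0.3060 d⁻¹ and 1 − D₀(k_a−k_d)/(k_d L₀) = 1 − 1.68×0.3060/(0.433×26.8) = 0.9557, so
t_c = ln(1.707 × 0.9557) / 0.3060 = 0.4892 / 0.3060 = 1.599 d.
L(t_c) = L₀ e^(−k_d t_c) = 26.8 × 0.5004 = 13.41 mg/L, and at the critical point k_a D_c = k_d L, so D_c = (0.433/0.739) × 13.41 = 7.858 mg/L.
x_c = v t_c = 0.565 m/s × 1.599 d × 86400 s/d = 78050 m ≈ 78.0 km.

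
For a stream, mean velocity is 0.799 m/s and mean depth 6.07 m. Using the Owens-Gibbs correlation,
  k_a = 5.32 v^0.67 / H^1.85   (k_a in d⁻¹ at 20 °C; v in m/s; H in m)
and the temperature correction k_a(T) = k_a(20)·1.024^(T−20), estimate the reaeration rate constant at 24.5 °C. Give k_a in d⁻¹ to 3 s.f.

k_a ≈ 0.181 d⁻¹

k_a(20) = 5.32 × 0.799^0.67 / 6.07^1.85 = 5.32 × 0.8604 / 28.11 = 0.1628 d⁻¹.
k_a(24.5) = 0.1628 × 1.024^(24.5−20) = 0.1628 × 1.113 = 0.1812 d⁻¹.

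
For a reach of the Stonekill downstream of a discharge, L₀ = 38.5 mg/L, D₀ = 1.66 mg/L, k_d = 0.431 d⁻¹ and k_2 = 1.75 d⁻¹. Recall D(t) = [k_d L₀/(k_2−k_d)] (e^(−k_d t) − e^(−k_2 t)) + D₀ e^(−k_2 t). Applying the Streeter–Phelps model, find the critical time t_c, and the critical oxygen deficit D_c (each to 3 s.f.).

t_c = [1/(k_2−k_d)] ln[(k_2/k_d)(1 − D₀(k_2−k_d)/(k_d L₀))]
= [1/(1.75−0.431)] ln[(1.75/0.431)(1 − 1.66×1.319/(0.431×38.5))]
= (1/1.319) ln[4.060 × 0.8680] = 0.7582 × ln(3.525) = 0.7582 × 1.260 = 0.9551 d.
L(t_c) = L₀ e^(−k_d t_c) = 38.5 × 0.6626 = 25.51 mg/L, and at the critical point k_2 D_c = k_d L, so D_c = (0.431/1.75) × 25.51 = 6.282 mg/L.

t_c ≈ 0.955 d; D_c ≈ 6.28 mg/L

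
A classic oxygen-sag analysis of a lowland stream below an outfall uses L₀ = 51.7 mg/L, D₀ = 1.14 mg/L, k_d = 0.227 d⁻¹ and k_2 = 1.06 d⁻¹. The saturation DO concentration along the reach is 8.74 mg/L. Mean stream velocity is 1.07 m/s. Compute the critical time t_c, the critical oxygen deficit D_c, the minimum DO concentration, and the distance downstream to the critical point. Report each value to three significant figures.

t_c ≈ 1.75 d; D_c ≈ 7.44 mg/L; min DO ≈ 1.30 mg/L; x_c ≈ 162 km

t_c = [1/(k_2−k_d)] ln[(k_2/k_d)(1 − D₀(k_2−k_d)/(k_d L₀))]
= [1/(1.06−0.227)] ln[(1.06/0.227)(1 − 1.14×0.8330/(0.227×51.7))]
= (1/0.8330) ln[4.670 × 0.9191] = 1.200 × ln(4.292) = 1.200 × 1.457 = 1.749 d.
D_c = (k_d/k_2) L₀ e^(−k_d t_c) = (0.227/1.06) × 51.7 × e^(−0.227×1.749) = 0.2142 × 51.7 × 0.6724 = 7.444 mg/L.
Minimum DO = C_s − D_c = 8.74 − 7.444 = 1.296 mg/L.
x_c = v t_c = 1.07 m/s × 1.749 d × 86400 s/d = 161700 m ≈ 162 km.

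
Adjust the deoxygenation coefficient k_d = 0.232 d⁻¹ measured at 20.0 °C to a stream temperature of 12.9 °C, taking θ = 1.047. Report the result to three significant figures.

k_d(T₂) = k_d(T₁) · θ^(T₂−T₁) = 0.232 × 1.047^(12.9−20.0)
= 0.232 × 1.047^-7.10 = 0.232 × 0.7217 = 0.1674 d⁻¹.

k_d ≈ 0.167 d⁻¹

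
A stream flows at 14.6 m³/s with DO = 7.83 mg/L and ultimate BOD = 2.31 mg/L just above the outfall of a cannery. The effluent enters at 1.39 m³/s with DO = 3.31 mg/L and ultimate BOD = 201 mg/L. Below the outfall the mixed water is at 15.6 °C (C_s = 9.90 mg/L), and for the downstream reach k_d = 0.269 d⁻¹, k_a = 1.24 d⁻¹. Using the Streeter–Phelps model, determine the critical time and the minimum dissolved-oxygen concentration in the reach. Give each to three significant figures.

t_c ≈ 0.951 d; minimum DO ≈ 6.61 mg/L

Mixed DO = (14.6×7.83 + 1.39×3.31)/(14.6+1.39) = 118.9/15.99 = 7.437 mg/L.
Mixed L₀ = (14.6×2.31 + 1.39×201)/(15.99) = 313.1/15.99 = 19.58 mg/L.
Initial deficit D₀ = C_s − DO₀ = 9.90 − 7.437 = 2.463 mg/L.
t_c = (1/0.9710) ln[(1.24/0.269)(1 − 2.463×0.9710/(0.269×19.58))] = 1.030 × ln(2.517) = 0.9506 d.
D_c = (0.269/1.24) × 19.58 × e^(−0.269×0.9506) = 0.2169 × 19.58 × 0.7744 = 3.290 mg/L.
Minimum DO = 9.90 − 3.290 = 6.610 mg/L.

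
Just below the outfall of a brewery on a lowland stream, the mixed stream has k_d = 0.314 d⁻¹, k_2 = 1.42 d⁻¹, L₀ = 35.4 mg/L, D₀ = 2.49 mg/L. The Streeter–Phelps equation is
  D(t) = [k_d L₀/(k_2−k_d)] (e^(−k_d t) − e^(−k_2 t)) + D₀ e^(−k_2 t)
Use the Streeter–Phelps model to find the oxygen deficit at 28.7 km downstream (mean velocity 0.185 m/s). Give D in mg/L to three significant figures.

Travel time t = x/v = 28.7 km / (0.185 m/s) = 28700 m / 0.185 m/s = 155100 s = 1.796 d.
k_d L₀/(k_2−k_d) = 0.314×35.4/(1.42−0.314) = 11.12/1.106 = 10.05 mg/L.
e^(−k_d t) = e^(−0.314×1.796) = 0.5690; e^(−k_2 t) = e^(−1.42×1.796) = 0.07811.
D = 10.05 × (0.5690 − 0.07811) + 2.49 × 0.07811 = 4.934 + 0.1945 = 5.129 mg/L.

D ≈ 5.13 mg/L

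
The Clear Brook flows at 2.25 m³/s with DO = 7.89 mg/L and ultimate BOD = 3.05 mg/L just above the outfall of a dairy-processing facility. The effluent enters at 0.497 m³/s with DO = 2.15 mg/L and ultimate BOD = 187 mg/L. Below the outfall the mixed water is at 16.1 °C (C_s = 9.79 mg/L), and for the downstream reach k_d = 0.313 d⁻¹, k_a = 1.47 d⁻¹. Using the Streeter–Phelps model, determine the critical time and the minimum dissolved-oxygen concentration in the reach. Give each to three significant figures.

t_c ≈ 1.03 d; minimum DO ≈ 4.19 mg/L

Mixed DO = (2.25×7.89 + 0.497×2.15)/(2.25+0.497) = 18.82/2.747 = 6.851 mg/L.
Mixed L₀ = (2.25×3.05 + 0.497×187)/(2.747) = 99.80/2.747 = 36.33 mg/L.
Initial deficit D₀ = C_s − DO₀ = 9.79 − 6.851 = 2.939 mg/L.
t_c = (1/1.157) ln[(1.47/0.313)(1 − 2.939×1.157/(0.313×36.33))] = 0.8643 × ln(3.292) = 1.030 d.
D_c = (0.313/1.47) × 36.33 × e^(−0.313×1.030) = 0.2129 × 36.33 × 0.7244 = 5.604 mg/L.
Minimum DO = 9.79 − 5.604 = 4.186 mg/L.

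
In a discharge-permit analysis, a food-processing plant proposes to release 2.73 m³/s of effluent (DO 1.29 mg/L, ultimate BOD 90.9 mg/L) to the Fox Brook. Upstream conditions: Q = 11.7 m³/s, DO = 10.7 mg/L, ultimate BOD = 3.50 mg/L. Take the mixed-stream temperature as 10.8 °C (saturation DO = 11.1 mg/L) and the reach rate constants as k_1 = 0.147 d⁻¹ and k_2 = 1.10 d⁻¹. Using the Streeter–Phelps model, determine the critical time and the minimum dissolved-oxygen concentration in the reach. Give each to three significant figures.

Mixed DO = (11.7×10.7 + 2.73×1.29)/(11.7+2.73) = 128.7/14.43 = 8.920 mg/L.
Mixed L₀ = (11.7×3.50 + 2.73×90.9)/(14.43) = 289.1/14.43 = 20.04 mg/L.
Initial deficit D₀ = C_s − DO₀ = 11.1 − 8.920 = 2.180 mg/L.
t_c = (1/0.9530) ln[(1.10/0.147)(1 − 2.180×0.9530/(0.147×20.04))] = 1.049 × ln(2.204) = 0.8291 d.
D_c = (0.147/1.10) × 20.04 × e^(−0.147×0.8291) = 0.1336 × 20.04 × 0.8853 = 2.370 mg/L.
Minimum DO = 11.1 − 2.370 = 8.730 mg/L.

t_c ≈ 0.829 d; minimum DO ≈ 8.73 mg/L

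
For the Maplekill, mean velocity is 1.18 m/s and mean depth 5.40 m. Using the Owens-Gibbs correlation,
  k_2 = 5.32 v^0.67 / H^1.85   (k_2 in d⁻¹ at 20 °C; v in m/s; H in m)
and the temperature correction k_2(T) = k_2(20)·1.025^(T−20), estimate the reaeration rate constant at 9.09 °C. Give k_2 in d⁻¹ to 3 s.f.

k_2 ≈ 0.201 d⁻¹

k_2(20) = 5.32 × 1.18^0.67 / 5.40^1.85 = 5.32 × 1.117 / 22.64 = 0.2625 d⁻¹.
k_2(9.09) = 0.2625 × 1.025^(9.09−20) = 0.2625 × 0.7638 = 0.2005 d⁻¹.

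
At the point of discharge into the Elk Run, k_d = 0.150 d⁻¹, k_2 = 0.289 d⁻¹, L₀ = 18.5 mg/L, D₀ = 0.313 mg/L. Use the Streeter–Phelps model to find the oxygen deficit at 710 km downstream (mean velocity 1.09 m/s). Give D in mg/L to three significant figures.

D ≈ 4.22 mg/L

Travel time t = x/v = 710 km / (1.09 m/s) = 710000 m / 1.09 m/s = 651400 s = 7.539 d.
k_d L₀/(k_2−k_d) = 0.150×18.5/(0.289−0.150) = 2.775/0.1390 = 19.96 mg/L.
e^(−k_d t) = e^(−0.150×7.539) = 0.3228; e^(−k_2 t) = e^(−0.289×7.539) = 0.1132.
D = 19.96 × (0.3228 − 0.1132) + 0.313 × 0.1132 = 4.184 + 0.03542 = 4.219 mg/L.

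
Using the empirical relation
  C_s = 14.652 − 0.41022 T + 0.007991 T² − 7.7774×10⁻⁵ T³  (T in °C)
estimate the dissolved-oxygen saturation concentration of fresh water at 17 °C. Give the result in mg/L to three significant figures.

C_s = 14.652 − 0.41022×17 + 0.007991×17² − 7.7774×10⁻⁵×17³ = 9.606 mg/L.

C_s ≈ 9.61 mg/L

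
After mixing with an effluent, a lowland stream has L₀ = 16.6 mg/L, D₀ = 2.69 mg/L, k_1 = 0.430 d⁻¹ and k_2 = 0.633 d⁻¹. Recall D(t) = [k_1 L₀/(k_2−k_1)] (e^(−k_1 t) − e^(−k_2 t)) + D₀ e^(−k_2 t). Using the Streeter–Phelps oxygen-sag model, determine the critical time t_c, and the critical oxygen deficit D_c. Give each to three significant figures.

t_c = [1/(k_2−k_1)] ln[(k_2/k_1)(1 − D₀(k_2−k_1)/(k_1 L₀))]
= [1/(0.633−0.430)] ln[(0.633/0.430)(1 − 2.69×0.2030/(0.430×16.6))]
= (1/0.2030) ln[1.472 × 0.9235] = 4.926 × ln(1.359) = 4.926 × 0.3071 = 1.513 d.
D_c = (k_1/k_2) L₀ e^(−k_1 t_c) = (0.430/0.633) × 16.6 × e^(−0.430×1.513) = 0.6793 × 16.6 × 0.5218 = 5.884 mg/L.

t_c ≈ 1.51 d; D_c ≈ 5.88 mg/L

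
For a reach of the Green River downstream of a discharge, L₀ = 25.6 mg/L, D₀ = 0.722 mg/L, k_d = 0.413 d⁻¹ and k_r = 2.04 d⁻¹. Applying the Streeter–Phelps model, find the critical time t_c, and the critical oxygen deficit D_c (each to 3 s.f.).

With k_r/k_d = 4.939 and 1 − D₀(k_r−k_d)/(k_d L₀) = 0.8889,
t_c = ln(4.939 × 0.8889) / (2.04 − 0.413) = ln(4.391) / 1.627 = 1.479/1.627 = 0.9093 d.
D_c = (k_d/k_r) L₀ e^(−k_d t_c) = (0.413/2.04) × 25.6 × e^(−0.413×0.9093) = 0.2025 × 25.6 × 0.6869 = 3.560 mg/L.

t_c ≈ 0.909 d; D_c ≈ 3.56 mg/L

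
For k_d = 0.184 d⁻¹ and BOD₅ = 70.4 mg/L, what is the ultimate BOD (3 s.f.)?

BOD₅ = L₀(1 − e^(−5k_d)) ⇒ L₀ = BOD₅ / (1 − e^(−5×0.184))
= 70.4 / (1 − 0.3985) = 70.4 / 0.6015 = 117.0 mg/L.

L₀ ≈ 117 mg/L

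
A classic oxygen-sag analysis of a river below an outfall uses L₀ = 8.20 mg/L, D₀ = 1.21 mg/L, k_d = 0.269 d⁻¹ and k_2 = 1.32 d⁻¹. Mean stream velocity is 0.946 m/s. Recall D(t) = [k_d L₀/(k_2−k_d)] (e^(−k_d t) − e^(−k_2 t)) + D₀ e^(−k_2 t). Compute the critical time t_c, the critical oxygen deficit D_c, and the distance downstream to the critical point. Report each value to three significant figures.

t_c ≈ 0.696 d; D_c ≈ 1.39 mg/L; x_c ≈ 56.9 km

At the critical point dD/dt = 0, so k_d L₀ e^(−k_d t) = k_2 D. Substituting D(t) from the Streeter–Phelps equation and solving for t gives
t_c = ln[(k_2/k_d)(1 − D₀(k_2−k_d)/(k_d L₀))] / (k_2−k_d).
Here k_2−k_d = 1.051 d⁻¹ and 1 − D₀(k_2−k_d)/(k_d L₀) = 1 − 1.21×1.051/(0.269×8.20) = 0.4235, so
t_c = ln(4.907 × 0.4235) / 1.051 = 0.7314 / 1.051 = 0.6959 d.
L(t_c) = L₀ e^(−k_d t_c) = 8.20 × 0.8293 = 6.800 mg/L, and at the critical point k_2 D_c = k_d L, so D_c = (0.269/1.32) × 6.800 = 1.386 mg/L.
x_c = v t_c = 0.946 m/s × 0.6959 d × 86400 s/d = 56880 m ≈ 56.9 km.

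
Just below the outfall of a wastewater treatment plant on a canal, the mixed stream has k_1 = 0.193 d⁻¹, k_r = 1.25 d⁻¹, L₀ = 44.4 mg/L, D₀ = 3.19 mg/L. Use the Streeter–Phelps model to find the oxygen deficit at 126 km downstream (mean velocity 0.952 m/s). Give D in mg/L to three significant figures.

Travel time t = x/v = 126 km / (0.952 m/s) = 126000 m / 0.952 m/s = 132400 s = 1.532 d.
k_1 L₀/(k_r−k_1) = 0.193×44.4/(1.25−0.193) = 8.569/1.057 = 8.107 mg/L.
e^(−k_1 t) = e^(−0.193×1.532) = 0.7440; e^(−k_r t) = e^(−1.25×1.532) = 0.1474.
D = 8.107 × (0.7440 − 0.1474) + 3.19 × 0.1474 = 4.837 + 0.4701 = 5.307 mg/L.

D ≈ 5.31 mg/L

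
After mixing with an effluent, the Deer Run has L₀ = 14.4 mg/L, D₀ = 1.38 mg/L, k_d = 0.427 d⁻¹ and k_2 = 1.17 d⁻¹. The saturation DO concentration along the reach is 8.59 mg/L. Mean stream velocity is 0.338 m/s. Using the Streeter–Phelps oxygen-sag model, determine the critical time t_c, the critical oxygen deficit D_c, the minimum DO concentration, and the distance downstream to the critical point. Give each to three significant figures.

With k_2/k_d = 2.740 and 1 − D₀(k_2−k_d)/(k_d L₀) = 0.8332,
t_c = ln(2.740 × 0.8332) / (1.17 − 0.427) = ln(2.283) / 0.7430 = 0.8255/0.7430 = 1.111 d.
L(t_c) = L₀ e^(−k_d t_c) = 14.4 × 0.6222 = 8.960 mg/L, and at the critical point k_2 D_c = k_d L, so D_c = (0.427/1.17) × 8.960 = 3.270 mg/L.
Minimum DO = C_s − D_c = 8.59 − 3.270 = 5.320 mg/L.
x_c = v t_c = 0.338 m/s × 1.111 d × 86400 s/d = 32450 m ≈ 32.4 km.

t_c ≈ 1.11 d; D_c ≈ 3.27 mg/L; min DO ≈ 5.32 mg/L; x_c ≈ 32.4 km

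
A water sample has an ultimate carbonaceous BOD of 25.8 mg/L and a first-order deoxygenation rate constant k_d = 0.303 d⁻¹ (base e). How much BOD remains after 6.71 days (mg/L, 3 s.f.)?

L_t = L₀ e^(−k_d t) = 25.8 × e^(−0.303×6.71) = 25.8 × 0.1309 = 3.378 mg/L.

L ≈ 3.38 mg/L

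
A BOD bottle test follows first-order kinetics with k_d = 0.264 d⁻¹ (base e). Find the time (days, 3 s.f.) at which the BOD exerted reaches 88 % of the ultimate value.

t ≈ 8.03 d

y/L₀ = 1 − e^(−k_d t) = 0.88 ⇒ e^(−k_d t) = 0.120
t = −ln(0.120) / 0.264 = 2.120 / 0.264 = 8.031 d.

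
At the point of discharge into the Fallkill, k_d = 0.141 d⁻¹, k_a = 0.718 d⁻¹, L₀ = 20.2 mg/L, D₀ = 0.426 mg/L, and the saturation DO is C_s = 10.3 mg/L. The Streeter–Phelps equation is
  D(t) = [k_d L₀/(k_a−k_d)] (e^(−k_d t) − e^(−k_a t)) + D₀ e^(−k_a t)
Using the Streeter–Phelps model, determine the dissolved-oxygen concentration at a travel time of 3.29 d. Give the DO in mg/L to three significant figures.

DO ≈ 7.62 mg/L

k_d L₀/(k_a−k_d) = 0.141×20.2/(0.718−0.141) = 2.848/0.5770 = 4.936 mg/L.
e^(−k_d t) = e^(−0.141×3.290) = 0.6288; e^(−k_a t) = e^(−0.718×3.290) = 0.09421.
D = 4.936 × (0.6288 − 0.09421) + 0.426 × 0.09421 = 2.639 + 0.04013 = 2.679 mg/L.
DO = C_s − D = 10.3 − 2.679 = 7.621 mg/L.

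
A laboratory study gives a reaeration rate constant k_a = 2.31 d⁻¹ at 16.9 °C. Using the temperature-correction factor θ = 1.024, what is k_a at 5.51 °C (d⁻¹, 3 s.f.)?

k_a ≈ 1.76 d⁻¹

k_a(T₂) = k_a(T₁) · θ^(T₂−T₁) = 2.31 × 1.024^(5.51−16.9)
= 2.31 × 1.024^-11.4 = 2.31 × 0.7633 = 1.763 d⁻¹.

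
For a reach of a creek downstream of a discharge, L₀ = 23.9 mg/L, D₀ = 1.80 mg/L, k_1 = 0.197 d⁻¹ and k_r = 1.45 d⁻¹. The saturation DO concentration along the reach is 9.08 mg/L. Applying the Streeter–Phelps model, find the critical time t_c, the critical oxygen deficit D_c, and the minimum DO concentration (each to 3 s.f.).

t_c ≈ 1.07 d; D_c ≈ 2.63 mg/L; min DO ≈ 6.45 mg/L

With k_r/k_1 = 7.360 and 1 − D₀(k_r−k_1)/(k_1 L₀) = 0.5210,
t_c = ln(7.360 × 0.5210) / (1.45 − 0.197) = ln(3.835) / 1.253 = 1.344/1.253 = 1.073 d.
L(t_c) = L₀ e^(−k_1 t_c) = 23.9 × 0.8095 = 19.35 mg/L, and at the critical point k_r D_c = k_1 L, so D_c = (0.197/1.45) × 19.35 = 2.629 mg/L.
Minimum DO = C_s − D_c = 9.08 − 2.629 = 6.451 mg/L.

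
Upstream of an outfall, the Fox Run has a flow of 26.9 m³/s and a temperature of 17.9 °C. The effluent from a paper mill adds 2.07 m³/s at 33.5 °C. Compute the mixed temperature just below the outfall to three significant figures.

Flow-weighted mixing: C = (Q_r C_r + Q_w C_w)/(Q_r + Q_w)
= (26.9×17.9 + 2.07×33.5)/(26.9 + 2.07) = 550.9/28.97 = 19.01 °C.

19.0 °C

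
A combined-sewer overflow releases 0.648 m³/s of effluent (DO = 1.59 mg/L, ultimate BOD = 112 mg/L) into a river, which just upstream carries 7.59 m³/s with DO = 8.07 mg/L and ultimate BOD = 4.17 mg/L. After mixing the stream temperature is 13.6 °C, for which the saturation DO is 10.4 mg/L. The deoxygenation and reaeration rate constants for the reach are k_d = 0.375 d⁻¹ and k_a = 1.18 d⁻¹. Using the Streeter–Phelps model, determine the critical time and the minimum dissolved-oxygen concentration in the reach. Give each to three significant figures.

Mixed DO = (7.59×8.07 + 0.648×1.59)/(7.59+0.648) = 62.28/8.238 = 7.560 mg/L.
Mixed L₀ = (7.59×4.17 + 0.648×112)/(8.238) = 104.2/8.238 = 12.65 mg/L.
Initial deficit D₀ = C_s − DO₀ = 10.4 − 7.560 = 2.840 mg/L.
t_c = (1/0.8050) ln[(1.18/0.375)(1 − 2.840×0.8050/(0.375×12.65))] = 1.242 × ln(1.631) = 0.6073 d.
D_c = (0.375/1.18) × 12.65 × e^(−0.375×0.6073) = 0.3178 × 12.65 × 0.7963 = 3.202 mg/L.
Minimum DO = 10.4 − 3.202 = 7.198 mg/L.

t_c ≈ 0.607 d; minimum DO ≈ 7.20 mg/L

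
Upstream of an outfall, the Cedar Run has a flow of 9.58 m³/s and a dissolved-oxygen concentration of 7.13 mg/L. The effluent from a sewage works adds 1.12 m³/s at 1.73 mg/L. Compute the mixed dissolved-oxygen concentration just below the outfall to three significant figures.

6.56 mg/L

Flow-weighted mixing: C = (Q_r C_r + Q_w C_w)/(Q_r + Q_w)
= (9.58×7.13 + 1.12×1.73)/(9.58 + 1.12) = 70.24/10.70 = 6.565 mg/L.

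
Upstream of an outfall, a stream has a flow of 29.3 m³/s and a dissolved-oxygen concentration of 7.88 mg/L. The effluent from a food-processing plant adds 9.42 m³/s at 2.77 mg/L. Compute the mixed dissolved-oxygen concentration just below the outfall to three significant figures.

6.64 mg/L

Flow-weighted mixing: C = (Q_r C_r + Q_w C_w)/(Q_r + Q_w)
= (29.3×7.88 + 9.42×2.77)/(29.3 + 9.42) = 257.0/38.72 = 6.637 mg/L.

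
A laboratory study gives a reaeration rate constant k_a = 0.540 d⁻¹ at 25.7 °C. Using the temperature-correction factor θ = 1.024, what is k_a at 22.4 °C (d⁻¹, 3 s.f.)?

k_a ≈ 0.499 d⁻¹

k_a(T₂) = k_a(T₁) · θ^(T₂−T₁) = 0.540 × 1.024^(22.4−25.7)
= 0.540 × 1.024^-3.30 = 0.540 × 0.9247 = 0.4993 d⁻¹.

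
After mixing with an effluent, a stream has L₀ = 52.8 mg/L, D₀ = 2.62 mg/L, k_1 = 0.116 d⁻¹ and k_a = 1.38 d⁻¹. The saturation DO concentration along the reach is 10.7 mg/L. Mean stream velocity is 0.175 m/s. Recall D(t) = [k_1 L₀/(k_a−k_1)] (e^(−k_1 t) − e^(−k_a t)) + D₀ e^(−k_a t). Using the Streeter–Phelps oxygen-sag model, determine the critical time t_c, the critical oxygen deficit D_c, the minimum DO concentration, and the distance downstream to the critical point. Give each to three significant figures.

t_c ≈ 1.34 d; D_c ≈ 3.80 mg/L; min DO ≈ 6.90 mg/L; x_c ≈ 20.3 km

With k_a/k_1 = 11.90 and 1 − D₀(k_a−k_1)/(k_1 L₀) = 0.4593,
t_c = ln(11.90 × 0.4593) / (1.38 − 0.116) = ln(5.464) / 1.264 = 1.698/1.264 = 1.344 d.
L(t_c) = L₀ e^(−k_1 t_c) = 52.8 × 0.8557 = 45.18 mg/L, and at the critical point k_a D_c = k_1 L, so D_c = (0.116/1.38) × 45.18 = 3.798 mg/L.
Minimum DO = C_s − D_c = 10.7 − 3.798 = 6.902 mg/L.
x_c = v t_c = 0.175 m/s × 1.344 d × 86400 s/d = 20310 m ≈ 20.3 km.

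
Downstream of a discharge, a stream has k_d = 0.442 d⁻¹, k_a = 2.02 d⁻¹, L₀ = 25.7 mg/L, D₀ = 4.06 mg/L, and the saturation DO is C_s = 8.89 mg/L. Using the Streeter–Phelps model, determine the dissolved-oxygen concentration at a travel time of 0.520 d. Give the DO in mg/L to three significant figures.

k_d L₀/(k_a−k_d) = 0.442×25.7/(2.02−0.442) = 11.36/1.578 = 7.199 mg/L.
e^(−k_d t) = e^(−0.442×0.5200) = 0.7947; e^(−k_a t) = e^(−2.02×0.5200) = 0.3498.
D = 7.199 × (0.7947 − 0.3498) + 4.06 × 0.3498 = 3.202 + 1.420 = 4.623 mg/L.
DO = C_s − D = 8.89 − 4.623 = 4.267 mg/L.

DO ≈ 4.27 mg/L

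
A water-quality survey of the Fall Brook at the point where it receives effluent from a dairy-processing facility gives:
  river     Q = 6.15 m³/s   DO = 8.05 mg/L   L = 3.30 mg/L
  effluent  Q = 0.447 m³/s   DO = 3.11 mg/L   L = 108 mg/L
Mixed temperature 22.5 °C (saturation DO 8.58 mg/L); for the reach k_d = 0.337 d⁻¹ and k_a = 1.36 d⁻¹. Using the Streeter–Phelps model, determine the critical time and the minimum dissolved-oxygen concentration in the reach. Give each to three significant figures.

Mixed DO = (6.15×8.05 + 0.447×3.11)/(6.15+0.447) = 50.90/6.597 = 7.715 mg/L.
Mixed L₀ = (6.15×3.30 + 0.447×108)/(6.597) = 68.57/6.597 = 10.39 mg/L.
Initial deficit D₀ = C_s − DO₀ = 8.58 − 7.715 = 0.8647 mg/L.
t_c = (1/1.023) ln[(1.36/0.337)(1 − 0.8647×1.023/(0.337×10.39))] = 0.9775 × ln(3.016) = 1.079 d.
D_c = (0.337/1.36) × 10.39 × e^(−0.337×1.079) = 0.2478 × 10.39 × 0.6951 = 1.790 mg/L.
Minimum DO = 8.58 − 1.790 = 6.790 mg/L.

t_c ≈ 1.08 d; minimum DO ≈ 6.79 mg/L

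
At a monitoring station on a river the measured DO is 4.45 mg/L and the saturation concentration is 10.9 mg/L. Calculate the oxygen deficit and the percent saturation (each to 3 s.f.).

D = C_s − C = 10.9 − 4.45 = 6.45 mg/L.
% saturation = 4.45/10.9 × 100 = 40.8 %.

D ≈ 6.45 mg/L; 40.8 % saturation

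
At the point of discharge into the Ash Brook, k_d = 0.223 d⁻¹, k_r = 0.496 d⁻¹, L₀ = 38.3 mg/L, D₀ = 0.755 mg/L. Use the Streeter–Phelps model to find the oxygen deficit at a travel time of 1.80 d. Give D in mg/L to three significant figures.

D ≈ 8.44 mg/L

k_d L₀/(k_r−k_d) = 0.223×38.3/(0.496−0.223) = 8.541/0.2730 = 31.29 mg/L.
e^(−k_d t) = e^(−0.223×1.800) = 0.6694; e^(−k_r t) = e^(−0.496×1.800) = 0.4095.
D = 31.29 × (0.6694 − 0.4095) + 0.755 × 0.4095 = 8.130 + 0.3092 = 8.439 mg/L.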